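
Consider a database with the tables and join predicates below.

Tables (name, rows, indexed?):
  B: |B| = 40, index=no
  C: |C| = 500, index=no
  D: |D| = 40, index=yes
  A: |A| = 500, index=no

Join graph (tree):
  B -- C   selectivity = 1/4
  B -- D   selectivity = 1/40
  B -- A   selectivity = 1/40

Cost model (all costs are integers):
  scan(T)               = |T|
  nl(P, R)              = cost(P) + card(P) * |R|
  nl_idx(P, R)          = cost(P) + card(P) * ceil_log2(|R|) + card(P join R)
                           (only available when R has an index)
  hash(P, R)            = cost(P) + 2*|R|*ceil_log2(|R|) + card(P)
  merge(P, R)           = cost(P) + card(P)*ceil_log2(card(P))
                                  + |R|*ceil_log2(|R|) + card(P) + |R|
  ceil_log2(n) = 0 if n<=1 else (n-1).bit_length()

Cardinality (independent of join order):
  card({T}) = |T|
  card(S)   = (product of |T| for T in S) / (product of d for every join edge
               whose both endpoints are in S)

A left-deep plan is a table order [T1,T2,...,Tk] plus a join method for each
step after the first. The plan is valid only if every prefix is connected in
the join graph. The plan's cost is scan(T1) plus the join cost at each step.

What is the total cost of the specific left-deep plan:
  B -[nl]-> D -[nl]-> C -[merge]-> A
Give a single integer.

96640

step 1: scan B: cost=40, card=40
step 2: join D via nl
    card(P join D) = 40*40/(40) = 40
    cost = 40 + 40*40 = 1640
step 3: join C via nl
    card(P join C) = 40*500/(4) = 5000
    cost = 1640 + 40*500 = 21640
step 4: join A via merge
    card(P join A) = 5000*500/(40) = 62500
    cost = 21640 + 5000*13 + 500*9 + 5000 + 500 = 96640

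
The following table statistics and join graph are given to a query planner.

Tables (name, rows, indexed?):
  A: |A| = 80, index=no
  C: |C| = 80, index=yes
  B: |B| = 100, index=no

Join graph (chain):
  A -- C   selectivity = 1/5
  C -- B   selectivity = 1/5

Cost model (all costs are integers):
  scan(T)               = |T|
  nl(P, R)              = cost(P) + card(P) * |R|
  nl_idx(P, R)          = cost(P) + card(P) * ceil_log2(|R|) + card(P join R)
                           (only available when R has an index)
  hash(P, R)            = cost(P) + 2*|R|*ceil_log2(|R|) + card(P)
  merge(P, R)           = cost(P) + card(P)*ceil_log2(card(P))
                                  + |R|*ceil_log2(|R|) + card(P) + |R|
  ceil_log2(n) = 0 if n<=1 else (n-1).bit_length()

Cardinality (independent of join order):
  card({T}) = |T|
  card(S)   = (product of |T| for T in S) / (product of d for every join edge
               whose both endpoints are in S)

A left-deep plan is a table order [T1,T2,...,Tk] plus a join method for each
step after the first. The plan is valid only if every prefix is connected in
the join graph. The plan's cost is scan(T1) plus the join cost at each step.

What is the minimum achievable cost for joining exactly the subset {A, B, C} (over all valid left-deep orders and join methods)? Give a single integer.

Selinger DP over subsets of {A,B,C}:
  {A}: scan cost=80, card=80
  {C}: scan cost=80, card=80
  {B}: scan cost=100, card=100
  {AC}: card=1280; try (C,hash)→1280, (A,hash)→1280, (C,merge)→1360, (A,merge)→1360, (C,nl_idx)→1920, (C,nl)→6480 …(+1); best=1280 via (C,hash)
  {BC}: card=1600; try (C,hash)→1320, (B,merge)→1520, (C,merge)→1540, (B,hash)→1560, (C,nl_idx)→2400, (B,nl)→8080 …(+1); best=1320 via (C,hash)
  {ABC}: card=25600; try (B,hash)→3960, (A,hash)→4040, (B,merge)→17440, (A,merge)→21160, (B,nl)→129280, (A,nl)→129320; best=3960 via (B,hash)

3960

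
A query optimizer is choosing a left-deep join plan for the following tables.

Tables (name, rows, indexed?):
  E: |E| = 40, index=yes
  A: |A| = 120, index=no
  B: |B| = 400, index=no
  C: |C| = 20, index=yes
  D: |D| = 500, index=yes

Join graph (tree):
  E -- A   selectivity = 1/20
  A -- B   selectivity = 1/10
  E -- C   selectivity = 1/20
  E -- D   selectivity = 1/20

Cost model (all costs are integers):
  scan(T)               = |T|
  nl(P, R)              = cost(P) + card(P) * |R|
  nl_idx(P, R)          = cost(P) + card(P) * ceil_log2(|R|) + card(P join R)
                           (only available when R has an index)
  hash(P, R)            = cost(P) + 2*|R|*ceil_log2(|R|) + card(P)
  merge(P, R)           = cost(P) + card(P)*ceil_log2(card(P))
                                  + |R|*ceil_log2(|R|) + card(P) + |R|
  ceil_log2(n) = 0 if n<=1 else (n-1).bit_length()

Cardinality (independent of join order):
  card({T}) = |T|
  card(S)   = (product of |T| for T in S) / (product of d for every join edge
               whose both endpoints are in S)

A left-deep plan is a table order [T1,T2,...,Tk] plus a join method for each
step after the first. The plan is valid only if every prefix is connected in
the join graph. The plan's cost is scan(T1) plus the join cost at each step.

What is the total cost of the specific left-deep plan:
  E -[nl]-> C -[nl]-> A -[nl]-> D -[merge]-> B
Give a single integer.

step 1: scan E: cost=40, card=40
step 2: join C via nl
    card(P join C) = 40*20/(20) = 40
    cost = 40 + 40*20 = 840
step 3: join A via nl
    card(P join A) = 40*120/(20) = 240
    cost = 840 + 40*120 = 5640
step 4: join D via nl
    card(P join D) = 240*500/(20) = 6000
    cost = 5640 + 240*500 = 125640
step 5: join B via merge
    card(P join B) = 6000*400/(10) = 240000
    cost = 125640 + 6000*13 + 400*9 + 6000 + 400 = 213640

213640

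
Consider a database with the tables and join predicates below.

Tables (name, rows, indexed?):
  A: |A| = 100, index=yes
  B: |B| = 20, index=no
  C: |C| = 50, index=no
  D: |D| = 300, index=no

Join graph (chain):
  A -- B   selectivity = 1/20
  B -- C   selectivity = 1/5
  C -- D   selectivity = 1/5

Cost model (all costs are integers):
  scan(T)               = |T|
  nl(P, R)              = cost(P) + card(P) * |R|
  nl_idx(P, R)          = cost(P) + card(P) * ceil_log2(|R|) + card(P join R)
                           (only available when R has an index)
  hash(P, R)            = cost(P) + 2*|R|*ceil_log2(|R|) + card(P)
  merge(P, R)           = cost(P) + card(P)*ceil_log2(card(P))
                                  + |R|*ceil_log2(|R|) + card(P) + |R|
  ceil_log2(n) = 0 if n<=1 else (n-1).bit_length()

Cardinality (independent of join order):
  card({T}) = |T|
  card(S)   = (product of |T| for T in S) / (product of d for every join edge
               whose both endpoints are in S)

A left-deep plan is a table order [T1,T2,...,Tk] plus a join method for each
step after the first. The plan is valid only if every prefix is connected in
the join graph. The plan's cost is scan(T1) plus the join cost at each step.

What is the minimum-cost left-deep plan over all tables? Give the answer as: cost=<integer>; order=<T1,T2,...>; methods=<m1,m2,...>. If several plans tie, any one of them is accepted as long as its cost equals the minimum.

cost=7360; order=B,A,C,D; methods=nl_idx,hash,hash

Selinger DP (subsets sized 1..n):
  {A}: scan cost=100, card=100
  {B}: scan cost=20, card=20
  {C}: scan cost=50, card=50
  {D}: scan cost=300, card=300
  {AB}: card=100; try (A,nl_idx)→260, (B,hash)→400, (A,merge)→940, (B,merge)→1020, (A,hash)→1440, (A,nl)→2020 …(+1); best=260 via (A,nl_idx)
  {BC}: card=200; try (B,hash)→300, (C,merge)→490, (B,merge)→520, (C,hash)→640, (C,nl)→1020, (B,nl)→1050; best=300 via (B,hash)
  {CD}: card=3000; try (C,hash)→1200, (D,merge)→3400, (C,merge)→3650, (D,hash)→5500, (D,nl)→15050, (C,nl)→15300; best=1200 via (C,hash)
  {ABC}: card=1000; try (C,hash)→960, (C,merge)→1410, (A,hash)→1900, (A,nl_idx)→2700, (A,merge)→2900, (C,nl)→5260 …(+1); best=960 via (C,hash)
  {BCD}: card=12000; try (B,hash)→4400, (D,merge)→5100, (D,hash)→5900, (B,merge)→40320, (D,nl)→60300, (B,nl)→61200; best=4400 via (B,hash)
  {ABCD}: card=60000; try (D,hash)→7360, (D,merge)→14960, (A,hash)→17800, (A,nl_idx)→148400, (A,merge)→185200, (D,nl)→300960 …(+1); best=7360 via (D,hash)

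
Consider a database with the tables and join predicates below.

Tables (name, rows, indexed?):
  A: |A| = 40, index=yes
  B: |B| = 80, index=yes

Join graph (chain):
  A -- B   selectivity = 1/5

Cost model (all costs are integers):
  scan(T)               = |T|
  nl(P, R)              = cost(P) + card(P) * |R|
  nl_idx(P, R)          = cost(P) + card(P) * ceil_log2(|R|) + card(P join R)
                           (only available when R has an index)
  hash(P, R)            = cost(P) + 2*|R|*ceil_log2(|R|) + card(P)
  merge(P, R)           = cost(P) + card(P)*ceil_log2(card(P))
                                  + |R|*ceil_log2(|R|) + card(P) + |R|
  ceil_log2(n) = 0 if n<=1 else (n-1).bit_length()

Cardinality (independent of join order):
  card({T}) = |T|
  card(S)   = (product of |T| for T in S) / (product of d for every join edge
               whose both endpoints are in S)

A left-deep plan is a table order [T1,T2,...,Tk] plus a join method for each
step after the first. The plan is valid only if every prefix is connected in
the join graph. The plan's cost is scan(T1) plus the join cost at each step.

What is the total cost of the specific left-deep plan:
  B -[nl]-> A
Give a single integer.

step 1: scan B: cost=80, card=80
step 2: join A via nl
    card(P join A) = 80*40/(5) = 640
    cost = 80 + 80*40 = 3280

3280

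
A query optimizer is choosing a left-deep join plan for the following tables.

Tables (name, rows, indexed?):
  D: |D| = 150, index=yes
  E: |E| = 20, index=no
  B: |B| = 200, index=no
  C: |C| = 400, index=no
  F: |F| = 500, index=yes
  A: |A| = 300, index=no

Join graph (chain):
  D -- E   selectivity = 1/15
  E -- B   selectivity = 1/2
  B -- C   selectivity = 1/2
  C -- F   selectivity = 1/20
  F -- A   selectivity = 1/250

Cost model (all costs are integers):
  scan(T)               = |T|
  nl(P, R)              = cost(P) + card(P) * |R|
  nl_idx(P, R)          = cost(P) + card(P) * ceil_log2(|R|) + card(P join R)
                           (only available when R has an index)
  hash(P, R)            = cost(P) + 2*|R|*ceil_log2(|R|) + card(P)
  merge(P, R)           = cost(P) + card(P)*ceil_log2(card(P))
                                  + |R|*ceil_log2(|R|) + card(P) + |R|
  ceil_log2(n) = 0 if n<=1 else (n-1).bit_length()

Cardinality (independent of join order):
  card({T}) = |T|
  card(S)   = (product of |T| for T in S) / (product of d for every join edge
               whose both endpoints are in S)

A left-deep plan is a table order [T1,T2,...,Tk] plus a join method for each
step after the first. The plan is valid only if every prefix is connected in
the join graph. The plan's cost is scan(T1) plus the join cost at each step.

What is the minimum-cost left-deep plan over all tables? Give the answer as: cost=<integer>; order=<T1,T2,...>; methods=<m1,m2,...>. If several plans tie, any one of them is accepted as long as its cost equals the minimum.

Selinger DP (subsets sized 1..n):
  {D}: scan cost=150, card=150
  {E}: scan cost=20, card=20
  {B}: scan cost=200, card=200
  {C}: scan cost=400, card=400
  {F}: scan cost=500, card=500
  {A}: scan cost=300, card=300
  {DE}: card=200; try (D,nl_idx)→380, (E,hash)→500, (D,merge)→1490, (E,merge)→1620, (D,hash)→2440, (D,nl)→3020 …(+1); best=380 via (D,nl_idx)
  {BE}: card=2000; try (E,hash)→600, (B,merge)→1940, (E,merge)→2120, (B,hash)→3240, (B,nl)→4020, (E,nl)→4200; best=600 via (E,hash)
  {BC}: card=40000; try (B,hash)→4000, (C,merge)→6000, (B,merge)→6200, (C,hash)→7600, (C,nl)→80200, (B,nl)→80400; best=4000 via (B,hash)
  {CF}: card=10000; try (C,hash)→8200, (F,merge)→9400, (C,merge)→9500, (F,hash)→9800, (F,nl_idx)→14000, (F,nl)→200400 …(+1); best=8200 via (C,hash)
  {AF}: card=600; try (F,nl_idx)→3600, (A,hash)→6400, (F,merge)→8300, (A,merge)→8500, (F,hash)→9600, (F,nl)→150300 …(+1); best=3600 via (F,nl_idx)
  {BDE}: card=20000; try (B,hash)→3780, (B,merge)→3980, (D,hash)→5000, (D,merge)→25950, (D,nl_idx)→36600, (B,nl)→40380 …(+1); best=3780 via (B,hash)
  {BCE}: card=400000; try (C,hash)→9800, (C,merge)→28600, (E,hash)→44200, (E,merge)→684120, (C,nl)→800600, (E,nl)→804000; best=9800 via (C,hash)
  {BCF}: card=1000000; try (B,hash)→21400, (F,hash)→53000, (B,merge)→160000, (F,merge)→689000, (F,nl_idx)→1364000, (B,nl)→2008200 …(+1); best=21400 via (B,hash)
  {ACF}: card=12000; try (C,hash)→11400, (C,merge)→14200, (A,hash)→23600, (A,merge)→161200, (C,nl)→243600, (A,nl)→3008200; best=11400 via (C,hash)
  {BCDE}: card=4000000; try (C,hash)→30980, (C,merge)→327780, (D,hash)→412200, (D,nl_idx)→7209800, (C,nl)→8003780, (D,merge)→8011150 …(+1); best=30980 via (C,hash)
  {BCEF}: card=10000000; try (F,hash)→418800, (E,hash)→1021600, (F,merge)→8014800, (F,nl_idx)→13609800, (E,nl)→20021400, (E,merge)→21021520 …(+1); best=418800 via (F,hash)
  {ABCF}: card=1200000; try (B,hash)→26600, (B,merge)→193200, (A,hash)→1026800, (B,nl)→2411400, (A,merge)→21024400, (A,nl)→300021400; best=26600 via (B,hash)
  {BCDEF}: card=100000000; try (F,hash)→4039980, (D,hash)→10421200, (F,merge)→92035980, (F,nl_idx)→136030980, (D,nl_idx)→180418800, (D,merge)→250420150 …(+2); best=4039980 via (F,hash)
  {ABCEF}: card=12000000; try (E,hash)→1226800, (A,hash)→10424200, (E,nl)→24026600, (E,merge)→26426720, (A,merge)→250421800, (A,nl)→3000418800; best=1226800 via (E,hash)
  {ABCDEF}: card=120000000; try (D,hash)→13229200, (A,hash)→104045380, (D,nl_idx)→217226800, (D,merge)→301228150, (D,nl)→1801226800, (A,merge)→2804042980 …(+1); best=13229200 via (D,hash)

cost=13229200; order=A,F,C,B,E,D; methods=nl_idx,hash,hash,hash,hash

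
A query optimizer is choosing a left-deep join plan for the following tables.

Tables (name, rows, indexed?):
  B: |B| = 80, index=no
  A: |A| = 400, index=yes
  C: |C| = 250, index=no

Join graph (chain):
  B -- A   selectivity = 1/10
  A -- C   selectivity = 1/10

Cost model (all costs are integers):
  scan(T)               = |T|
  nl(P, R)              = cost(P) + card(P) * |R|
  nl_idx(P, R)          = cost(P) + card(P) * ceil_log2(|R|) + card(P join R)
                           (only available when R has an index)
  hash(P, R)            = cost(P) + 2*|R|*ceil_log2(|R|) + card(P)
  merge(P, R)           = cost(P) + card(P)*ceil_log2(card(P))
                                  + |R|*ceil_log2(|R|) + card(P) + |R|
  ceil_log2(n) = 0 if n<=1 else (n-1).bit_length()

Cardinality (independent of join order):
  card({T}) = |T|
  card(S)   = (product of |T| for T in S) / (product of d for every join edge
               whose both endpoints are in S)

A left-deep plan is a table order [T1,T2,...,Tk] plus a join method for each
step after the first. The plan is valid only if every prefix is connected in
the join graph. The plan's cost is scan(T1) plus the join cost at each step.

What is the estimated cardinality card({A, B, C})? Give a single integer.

Tables in S: A(400), B(80), C(250)
Edges inside S: B-A(d=10), A-C(d=10)
numerator = 400 * 80 * 250 = 8000000
denominator = 10 * 10 = 100
card(S) = 8000000 / 100 = 80000

80000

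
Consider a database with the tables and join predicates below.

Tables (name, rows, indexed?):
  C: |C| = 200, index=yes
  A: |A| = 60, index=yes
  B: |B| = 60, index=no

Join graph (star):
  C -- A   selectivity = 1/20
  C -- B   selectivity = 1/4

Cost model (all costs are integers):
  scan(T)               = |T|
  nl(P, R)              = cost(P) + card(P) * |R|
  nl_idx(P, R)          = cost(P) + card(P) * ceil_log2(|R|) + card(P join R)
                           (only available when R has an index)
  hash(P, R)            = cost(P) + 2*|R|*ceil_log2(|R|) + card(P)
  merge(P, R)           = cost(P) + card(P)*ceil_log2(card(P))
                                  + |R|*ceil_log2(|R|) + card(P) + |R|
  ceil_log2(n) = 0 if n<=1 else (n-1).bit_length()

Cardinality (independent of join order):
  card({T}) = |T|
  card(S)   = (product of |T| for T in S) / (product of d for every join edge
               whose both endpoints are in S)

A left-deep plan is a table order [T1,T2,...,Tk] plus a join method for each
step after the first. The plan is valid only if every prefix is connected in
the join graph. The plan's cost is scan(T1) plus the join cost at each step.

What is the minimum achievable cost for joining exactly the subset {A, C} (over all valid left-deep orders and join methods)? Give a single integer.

Selinger DP over subsets of {A,C}:
  {C}: scan cost=200, card=200
  {A}: scan cost=60, card=60
  {AC}: card=600; try (A,hash)→1120, (C,nl_idx)→1140, (A,nl_idx)→2000, (C,merge)→2280, (A,merge)→2420, (C,hash)→3320 …(+2); best=1120 via (A,hash)

1120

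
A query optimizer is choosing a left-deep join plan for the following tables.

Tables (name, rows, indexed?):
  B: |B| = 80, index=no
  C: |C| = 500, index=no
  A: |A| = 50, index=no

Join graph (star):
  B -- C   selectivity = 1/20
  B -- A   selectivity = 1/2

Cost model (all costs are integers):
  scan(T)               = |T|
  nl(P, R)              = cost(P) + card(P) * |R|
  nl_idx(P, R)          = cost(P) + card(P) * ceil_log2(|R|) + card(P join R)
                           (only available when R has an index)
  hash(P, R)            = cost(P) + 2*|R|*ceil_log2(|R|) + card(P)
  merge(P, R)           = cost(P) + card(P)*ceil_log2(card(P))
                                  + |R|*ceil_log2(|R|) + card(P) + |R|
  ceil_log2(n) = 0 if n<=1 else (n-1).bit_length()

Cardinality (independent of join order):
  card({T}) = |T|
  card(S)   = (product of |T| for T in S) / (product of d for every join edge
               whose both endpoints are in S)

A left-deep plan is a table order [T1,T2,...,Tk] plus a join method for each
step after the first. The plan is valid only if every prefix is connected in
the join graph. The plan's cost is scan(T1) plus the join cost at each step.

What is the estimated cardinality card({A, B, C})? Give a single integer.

Tables in S: A(50), B(80), C(500)
Edges inside S: B-C(d=20), B-A(d=2)
numerator = 50 * 80 * 500 = 2000000
denominator = 20 * 2 = 40
card(S) = 2000000 / 40 = 50000

50000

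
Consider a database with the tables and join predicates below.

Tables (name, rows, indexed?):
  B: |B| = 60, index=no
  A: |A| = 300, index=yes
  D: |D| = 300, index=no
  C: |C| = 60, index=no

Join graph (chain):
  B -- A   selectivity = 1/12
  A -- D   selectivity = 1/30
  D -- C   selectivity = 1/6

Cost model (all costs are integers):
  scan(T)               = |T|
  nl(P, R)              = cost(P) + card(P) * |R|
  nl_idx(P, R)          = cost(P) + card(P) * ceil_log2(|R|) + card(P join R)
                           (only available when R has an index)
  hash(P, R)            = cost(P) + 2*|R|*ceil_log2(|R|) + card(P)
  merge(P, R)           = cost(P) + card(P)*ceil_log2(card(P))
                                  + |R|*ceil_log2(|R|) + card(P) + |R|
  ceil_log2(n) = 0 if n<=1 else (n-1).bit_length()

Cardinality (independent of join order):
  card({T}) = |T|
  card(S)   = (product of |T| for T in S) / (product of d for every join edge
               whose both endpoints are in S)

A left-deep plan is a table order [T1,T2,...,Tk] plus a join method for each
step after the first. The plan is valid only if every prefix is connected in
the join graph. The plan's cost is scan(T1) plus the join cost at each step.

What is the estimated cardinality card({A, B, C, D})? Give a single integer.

Tables in S: A(300), B(60), C(60), D(300)
Edges inside S: B-A(d=12), A-D(d=30), D-C(d=6)
numerator = 300 * 60 * 60 * 300 = 324000000
denominator = 12 * 30 * 6 = 2160
card(S) = 324000000 / 2160 = 150000

150000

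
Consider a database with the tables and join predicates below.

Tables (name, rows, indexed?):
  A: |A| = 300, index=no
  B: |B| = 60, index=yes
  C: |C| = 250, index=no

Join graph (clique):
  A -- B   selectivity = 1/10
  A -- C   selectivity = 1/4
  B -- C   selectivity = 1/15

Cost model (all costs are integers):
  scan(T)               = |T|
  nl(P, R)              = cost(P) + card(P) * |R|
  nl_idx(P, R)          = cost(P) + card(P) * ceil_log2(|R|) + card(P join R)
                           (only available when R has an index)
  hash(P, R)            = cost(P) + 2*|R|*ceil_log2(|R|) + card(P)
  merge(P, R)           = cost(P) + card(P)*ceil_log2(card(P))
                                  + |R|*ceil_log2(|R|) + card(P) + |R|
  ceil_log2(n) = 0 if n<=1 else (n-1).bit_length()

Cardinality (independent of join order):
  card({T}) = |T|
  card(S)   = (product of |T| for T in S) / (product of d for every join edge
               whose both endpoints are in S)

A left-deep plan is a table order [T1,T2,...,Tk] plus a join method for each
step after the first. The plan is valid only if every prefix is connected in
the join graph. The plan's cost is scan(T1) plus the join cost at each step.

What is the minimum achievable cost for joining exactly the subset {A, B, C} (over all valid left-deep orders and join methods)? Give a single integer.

Selinger DP over subsets of {A,B,C}:
  {A}: scan cost=300, card=300
  {B}: scan cost=60, card=60
  {C}: scan cost=250, card=250
  {AB}: card=1800; try (B,hash)→1320, (A,merge)→3480, (B,merge)→3720, (B,nl_idx)→3900, (A,hash)→5520, (A,nl)→18060 …(+1); best=1320 via (B,hash)
  {AC}: card=18750; try (C,hash)→4600, (A,merge)→5500, (C,merge)→5550, (A,hash)→5900, (A,nl)→75250, (C,nl)→75300; best=4600 via (C,hash)
  {BC}: card=1000; try (B,hash)→1220, (C,merge)→2730, (B,nl_idx)→2750, (B,merge)→2920, (C,hash)→4120, (C,nl)→15060 …(+1); best=1220 via (B,hash)
  {ABC}: card=7500; try (C,hash)→7120, (A,hash)→7620, (A,merge)→15220, (B,hash)→24070, (C,merge)→25170, (B,nl_idx)→124600 …(+4); best=7120 via (C,hash)

7120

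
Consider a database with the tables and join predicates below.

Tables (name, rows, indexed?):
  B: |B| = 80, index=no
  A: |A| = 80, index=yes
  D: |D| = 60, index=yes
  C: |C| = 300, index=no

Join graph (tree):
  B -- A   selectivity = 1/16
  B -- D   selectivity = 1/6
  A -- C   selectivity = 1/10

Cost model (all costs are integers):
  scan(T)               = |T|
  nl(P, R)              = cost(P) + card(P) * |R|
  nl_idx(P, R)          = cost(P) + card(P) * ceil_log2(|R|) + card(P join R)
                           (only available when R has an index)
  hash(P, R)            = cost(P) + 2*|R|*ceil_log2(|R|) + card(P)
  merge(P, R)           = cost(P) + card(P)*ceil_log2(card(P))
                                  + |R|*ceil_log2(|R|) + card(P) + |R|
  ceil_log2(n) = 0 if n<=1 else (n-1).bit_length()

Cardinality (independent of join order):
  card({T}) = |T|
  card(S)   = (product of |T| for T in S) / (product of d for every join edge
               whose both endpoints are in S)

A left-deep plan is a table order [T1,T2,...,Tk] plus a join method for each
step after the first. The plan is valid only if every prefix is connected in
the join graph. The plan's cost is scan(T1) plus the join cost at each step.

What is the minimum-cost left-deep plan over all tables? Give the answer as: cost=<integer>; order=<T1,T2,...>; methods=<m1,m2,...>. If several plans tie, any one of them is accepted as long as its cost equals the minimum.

cost=11560; order=B,A,D,C; methods=nl_idx,hash,hash

Selinger DP (subsets sized 1..n):
  {B}: scan cost=80, card=80
  {A}: scan cost=80, card=80
  {D}: scan cost=60, card=60
  {C}: scan cost=300, card=300
  {AB}: card=400; try (A,nl_idx)→1040, (B,hash)→1280, (A,hash)→1280, (B,merge)→1360, (A,merge)→1360, (B,nl)→6480 …(+1); best=1040 via (A,nl_idx)
  {BD}: card=800; try (D,hash)→880, (B,merge)→1120, (D,merge)→1140, (B,hash)→1240, (D,nl_idx)→1360, (B,nl)→4860 …(+1); best=880 via (D,hash)
  {AC}: card=2400; try (A,hash)→1720, (C,merge)→3720, (A,merge)→3940, (A,nl_idx)→4800, (C,hash)→5560, (C,nl)→24080 …(+1); best=1720 via (A,hash)
  {ABD}: card=4000; try (D,hash)→2160, (A,hash)→2800, (D,merge)→5460, (D,nl_idx)→7440, (A,merge)→10320, (A,nl_idx)→10480 …(+2); best=2160 via (D,hash)
  {ABC}: card=12000; try (B,hash)→5240, (C,hash)→6840, (C,merge)→8040, (B,merge)→33560, (C,nl)→121040, (B,nl)→193720; best=5240 via (B,hash)
  {ABCD}: card=120000; try (C,hash)→11560, (D,hash)→17960, (C,merge)→57160, (D,merge)→185660, (D,nl_idx)→197240, (D,nl)→725240 …(+1); best=11560 via (C,hash)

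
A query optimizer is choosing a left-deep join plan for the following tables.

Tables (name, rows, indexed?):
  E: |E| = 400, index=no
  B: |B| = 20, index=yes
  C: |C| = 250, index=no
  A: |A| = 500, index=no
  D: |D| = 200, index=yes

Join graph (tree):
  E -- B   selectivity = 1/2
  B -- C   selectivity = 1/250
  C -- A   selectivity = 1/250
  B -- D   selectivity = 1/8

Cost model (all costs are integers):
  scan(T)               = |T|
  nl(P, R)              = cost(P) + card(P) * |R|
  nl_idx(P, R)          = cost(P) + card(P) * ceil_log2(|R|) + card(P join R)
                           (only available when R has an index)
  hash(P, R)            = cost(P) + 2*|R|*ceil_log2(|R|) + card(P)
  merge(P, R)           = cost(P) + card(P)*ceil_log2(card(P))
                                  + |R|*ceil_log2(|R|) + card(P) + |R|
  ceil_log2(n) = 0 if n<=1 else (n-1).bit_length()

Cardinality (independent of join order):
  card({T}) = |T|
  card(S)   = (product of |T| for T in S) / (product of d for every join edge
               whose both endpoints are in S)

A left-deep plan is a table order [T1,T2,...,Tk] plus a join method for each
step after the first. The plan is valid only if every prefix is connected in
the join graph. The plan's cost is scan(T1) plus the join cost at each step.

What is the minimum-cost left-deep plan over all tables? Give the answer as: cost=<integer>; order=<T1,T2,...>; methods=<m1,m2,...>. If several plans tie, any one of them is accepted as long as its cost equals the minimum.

cost=15220; order=A,C,B,D,E; methods=hash,hash,nl_idx,hash

Selinger DP (subsets sized 1..n):
  {E}: scan cost=400, card=400
  {B}: scan cost=20, card=20
  {C}: scan cost=250, card=250
  {A}: scan cost=500, card=500
  {D}: scan cost=200, card=200
  {BE}: card=4000; try (B,hash)→1000, (E,merge)→4140, (B,merge)→4520, (B,nl_idx)→6400, (E,hash)→7240, (E,nl)→8020 …(+1); best=1000 via (B,hash)
  {BC}: card=20; try (B,hash)→700, (B,nl_idx)→1520, (C,merge)→2390, (B,merge)→2620, (C,hash)→4040, (C,nl)→5020 …(+1); best=700 via (B,hash)
  {BD}: card=500; try (B,hash)→600, (D,nl_idx)→680, (B,nl_idx)→1700, (D,merge)→1940, (B,merge)→2120, (D,hash)→3240 …(+2); best=600 via (B,hash)
  {AC}: card=500; try (C,hash)→5000, (A,merge)→7500, (C,merge)→7750, (A,hash)→9500, (A,nl)→125250, (C,nl)→125500; best=5000 via (C,hash)
  {BCE}: card=4000; try (E,merge)→4820, (E,hash)→7920, (E,nl)→8700, (C,hash)→9000, (C,merge)→55250, (C,nl)→1001000; best=4820 via (E,merge)
  {BDE}: card=100000; try (D,hash)→8200, (E,hash)→8300, (E,merge)→9600, (D,merge)→54800, (D,nl_idx)→133000, (E,nl)→200600 …(+1); best=8200 via (D,hash)
  {ABC}: card=40; try (B,hash)→5700, (A,merge)→5820, (B,nl_idx)→7540, (A,hash)→9720, (B,merge)→10120, (A,nl)→10700 …(+1); best=5700 via (B,hash)
  {BCD}: card=500; try (D,nl_idx)→1360, (D,merge)→2620, (D,hash)→3920, (D,nl)→4700, (C,hash)→5100, (C,merge)→7850 …(+1); best=1360 via (D,nl_idx)
  {ABCE}: card=8000; try (E,merge)→9980, (E,hash)→12940, (A,hash)→17820, (E,nl)→21700, (A,merge)→61820, (A,nl)→2004820; best=9980 via (E,merge)
  {BCDE}: card=100000; try (E,hash)→9060, (E,merge)→10360, (D,hash)→12020, (D,merge)→58620, (C,hash)→112200, (D,nl_idx)→136820 …(+4); best=9060 via (E,hash)
  {ABCD}: card=1000; try (D,nl_idx)→7020, (D,merge)→7780, (D,hash)→8940, (A,hash)→10860, (A,merge)→11360, (D,nl)→13700 …(+1); best=7020 via (D,nl_idx)
  {ABCDE}: card=200000; try (E,hash)→15220, (D,hash)→21180, (E,merge)→22020, (A,hash)→118060, (D,merge)→123780, (D,nl_idx)→273980 …(+4); best=15220 via (E,hash)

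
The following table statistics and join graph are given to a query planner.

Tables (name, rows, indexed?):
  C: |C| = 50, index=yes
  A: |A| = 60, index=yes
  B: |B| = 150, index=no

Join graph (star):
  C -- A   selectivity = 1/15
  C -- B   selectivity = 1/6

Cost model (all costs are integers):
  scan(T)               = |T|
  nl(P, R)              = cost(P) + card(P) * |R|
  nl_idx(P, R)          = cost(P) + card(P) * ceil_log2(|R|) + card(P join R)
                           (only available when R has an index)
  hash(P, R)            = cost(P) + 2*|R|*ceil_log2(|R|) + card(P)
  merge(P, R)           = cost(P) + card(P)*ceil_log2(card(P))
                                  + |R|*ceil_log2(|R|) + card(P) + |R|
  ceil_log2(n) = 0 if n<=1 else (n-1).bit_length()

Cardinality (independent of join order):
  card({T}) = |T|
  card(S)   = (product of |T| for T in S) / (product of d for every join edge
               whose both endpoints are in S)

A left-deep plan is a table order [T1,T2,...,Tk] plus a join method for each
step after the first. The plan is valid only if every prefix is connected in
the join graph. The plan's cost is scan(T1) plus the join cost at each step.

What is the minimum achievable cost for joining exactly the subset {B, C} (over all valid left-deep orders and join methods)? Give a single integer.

900

Selinger DP over subsets of {B,C}:
  {C}: scan cost=50, card=50
  {B}: scan cost=150, card=150
  {BC}: card=1250; try (C,hash)→900, (B,merge)→1750, (C,merge)→1850, (C,nl_idx)→2300, (B,hash)→2500, (B,nl)→7550 …(+1); best=900 via (C,hash)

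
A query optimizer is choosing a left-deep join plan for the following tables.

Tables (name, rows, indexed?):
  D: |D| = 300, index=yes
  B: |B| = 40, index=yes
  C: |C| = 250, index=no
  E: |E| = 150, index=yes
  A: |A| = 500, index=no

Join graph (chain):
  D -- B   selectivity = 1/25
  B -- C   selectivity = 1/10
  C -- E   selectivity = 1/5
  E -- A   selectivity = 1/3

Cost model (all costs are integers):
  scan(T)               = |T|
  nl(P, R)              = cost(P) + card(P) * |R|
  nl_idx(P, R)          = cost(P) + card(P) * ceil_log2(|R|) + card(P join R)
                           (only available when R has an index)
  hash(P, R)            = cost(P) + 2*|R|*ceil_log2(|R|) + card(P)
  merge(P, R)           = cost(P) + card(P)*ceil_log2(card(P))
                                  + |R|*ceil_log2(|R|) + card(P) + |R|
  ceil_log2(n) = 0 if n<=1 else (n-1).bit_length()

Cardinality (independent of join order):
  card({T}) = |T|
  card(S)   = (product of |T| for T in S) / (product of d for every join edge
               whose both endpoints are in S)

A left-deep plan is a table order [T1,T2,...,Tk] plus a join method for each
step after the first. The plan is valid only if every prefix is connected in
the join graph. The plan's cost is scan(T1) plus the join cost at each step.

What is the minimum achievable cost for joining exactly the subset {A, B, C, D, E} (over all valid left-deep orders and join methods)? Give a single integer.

388760

Selinger DP over subsets of {A,B,C,D,E}:
  {D}: scan cost=300, card=300
  {B}: scan cost=40, card=40
  {C}: scan cost=250, card=250
  {E}: scan cost=150, card=150
  {A}: scan cost=500, card=500
  {BD}: card=480; try (D,nl_idx)→880, (B,hash)→1080, (B,nl_idx)→2580, (D,merge)→3320, (B,merge)→3580, (D,hash)→5480 …(+2); best=880 via (D,nl_idx)
  {BC}: card=1000; try (B,hash)→980, (C,merge)→2570, (B,nl_idx)→2750, (B,merge)→2780, (C,hash)→4080, (C,nl)→10040 …(+1); best=980 via (B,hash)
  {CE}: card=7500; try (E,hash)→2900, (C,merge)→3750, (E,merge)→3850, (C,hash)→4300, (E,nl_idx)→9750, (C,nl)→37650 …(+1); best=2900 via (E,hash)
  {AE}: card=25000; try (E,hash)→3400, (A,merge)→6500, (E,merge)→6850, (A,hash)→9300, (E,nl_idx)→29500, (A,nl)→75150 …(+1); best=3400 via (E,hash)
  {BCD}: card=12000; try (C,hash)→5360, (D,hash)→7380, (C,merge)→7930, (D,merge)→14980, (D,nl_idx)→21980, (C,nl)→120880 …(+1); best=5360 via (C,hash)
  {BCE}: card=30000; try (E,hash)→4380, (B,hash)→10880, (E,merge)→13330, (E,nl_idx)→38980, (B,nl_idx)→77900, (B,merge)→108180 …(+2); best=4380 via (E,hash)
  {ACE}: card=1250000; try (A,hash)→19400, (C,hash)→32400, (A,merge)→112900, (C,merge)→405650, (A,nl)→3752900, (C,nl)→6253400; best=19400 via (A,hash)
  {BCDE}: card=360000; try (E,hash)→19760, (D,hash)→39780, (E,merge)→186710, (E,nl_idx)→461360, (D,merge)→487380, (D,nl_idx)→634380 …(+2); best=19760 via (E,hash)
  {ABCE}: card=5000000; try (A,hash)→43380, (A,merge)→489380, (B,hash)→1269880, (B,nl_idx)→12519400, (A,nl)→15004380, (B,merge)→27519680 …(+1); best=43380 via (A,hash)
  {ABCDE}: card=60000000; try (A,hash)→388760, (D,hash)→5048780, (A,merge)→7224760, (D,nl_idx)→105043380, (D,merge)→120046380, (A,nl)→180019760 …(+1); best=388760 via (A,hash)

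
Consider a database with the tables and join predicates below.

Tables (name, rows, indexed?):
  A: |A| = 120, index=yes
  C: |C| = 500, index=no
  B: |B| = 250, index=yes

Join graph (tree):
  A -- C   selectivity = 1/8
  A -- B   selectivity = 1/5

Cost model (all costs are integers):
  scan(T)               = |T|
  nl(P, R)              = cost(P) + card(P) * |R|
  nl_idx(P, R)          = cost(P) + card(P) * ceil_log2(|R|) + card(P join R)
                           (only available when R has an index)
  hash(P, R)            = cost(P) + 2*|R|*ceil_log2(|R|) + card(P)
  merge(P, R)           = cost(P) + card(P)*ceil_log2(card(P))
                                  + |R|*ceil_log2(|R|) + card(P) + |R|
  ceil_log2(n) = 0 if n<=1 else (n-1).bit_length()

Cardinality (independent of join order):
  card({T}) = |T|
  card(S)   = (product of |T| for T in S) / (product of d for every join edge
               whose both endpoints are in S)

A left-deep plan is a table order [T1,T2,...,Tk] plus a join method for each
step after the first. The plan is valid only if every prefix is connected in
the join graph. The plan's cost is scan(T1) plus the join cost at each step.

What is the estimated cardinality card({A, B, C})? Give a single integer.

Tables in S: A(120), B(250), C(500)
Edges inside S: A-C(d=8), A-B(d=5)
numerator = 120 * 250 * 500 = 15000000
denominator = 8 * 5 = 40
card(S) = 15000000 / 40 = 375000

375000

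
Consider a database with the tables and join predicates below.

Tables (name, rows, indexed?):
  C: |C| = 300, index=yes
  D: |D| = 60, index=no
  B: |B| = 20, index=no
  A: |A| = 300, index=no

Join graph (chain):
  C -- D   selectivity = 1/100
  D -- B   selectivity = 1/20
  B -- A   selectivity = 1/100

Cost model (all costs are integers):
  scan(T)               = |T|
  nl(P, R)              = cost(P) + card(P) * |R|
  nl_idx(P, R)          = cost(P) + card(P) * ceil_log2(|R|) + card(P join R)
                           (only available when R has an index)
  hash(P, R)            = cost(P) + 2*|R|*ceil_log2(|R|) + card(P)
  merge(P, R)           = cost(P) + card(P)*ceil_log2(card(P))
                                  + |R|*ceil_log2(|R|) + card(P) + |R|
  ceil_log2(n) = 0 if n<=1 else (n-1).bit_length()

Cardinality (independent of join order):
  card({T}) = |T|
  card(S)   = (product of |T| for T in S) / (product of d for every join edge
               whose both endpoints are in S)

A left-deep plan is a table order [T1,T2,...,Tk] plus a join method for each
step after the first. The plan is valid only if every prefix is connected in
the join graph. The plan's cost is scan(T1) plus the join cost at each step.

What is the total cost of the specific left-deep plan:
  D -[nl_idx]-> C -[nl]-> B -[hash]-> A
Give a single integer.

step 1: scan D: cost=60, card=60
step 2: join C via nl_idx
    card(P join C) = 60*300/(100) = 180
    cost = 60 + 60*9 + 180 = 780
step 3: join B via nl
    card(P join B) = 180*20/(20) = 180
    cost = 780 + 180*20 = 4380
step 4: join A via hash
    card(P join A) = 180*300/(100) = 540
    cost = 4380 + 2*300*9 + 180 = 9960

9960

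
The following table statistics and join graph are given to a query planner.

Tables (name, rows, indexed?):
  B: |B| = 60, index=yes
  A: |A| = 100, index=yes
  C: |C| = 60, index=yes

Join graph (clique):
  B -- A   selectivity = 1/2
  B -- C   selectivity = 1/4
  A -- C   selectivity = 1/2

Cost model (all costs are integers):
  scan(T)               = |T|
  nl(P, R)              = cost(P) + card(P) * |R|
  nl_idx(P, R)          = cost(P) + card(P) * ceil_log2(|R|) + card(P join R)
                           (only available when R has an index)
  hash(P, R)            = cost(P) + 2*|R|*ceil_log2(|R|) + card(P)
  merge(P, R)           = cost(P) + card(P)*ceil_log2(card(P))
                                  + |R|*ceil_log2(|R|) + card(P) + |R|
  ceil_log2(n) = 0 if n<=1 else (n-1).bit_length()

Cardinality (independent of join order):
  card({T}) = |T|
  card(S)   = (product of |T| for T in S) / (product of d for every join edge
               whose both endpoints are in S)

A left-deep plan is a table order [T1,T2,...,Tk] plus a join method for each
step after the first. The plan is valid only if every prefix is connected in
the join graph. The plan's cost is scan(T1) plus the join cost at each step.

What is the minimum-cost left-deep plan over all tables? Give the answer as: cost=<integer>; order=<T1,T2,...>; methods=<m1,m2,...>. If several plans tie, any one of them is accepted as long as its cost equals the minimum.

cost=3140; order=B,C,A; methods=hash,hash

Selinger DP (subsets sized 1..n):
  {B}: scan cost=60, card=60
  {A}: scan cost=100, card=100
  {C}: scan cost=60, card=60
  {AB}: card=3000; try (B,hash)→920, (A,merge)→1280, (B,merge)→1320, (A,hash)→1520, (A,nl_idx)→3480, (B,nl_idx)→3700 …(+2); best=920 via (B,hash)
  {BC}: card=900; try (C,hash)→840, (B,hash)→840, (C,merge)→900, (B,merge)→900, (C,nl_idx)→1320, (B,nl_idx)→1320 …(+2); best=840 via (C,hash)
  {AC}: card=3000; try (C,hash)→920, (A,merge)→1280, (C,merge)→1320, (A,hash)→1520, (A,nl_idx)→3480, (C,nl_idx)→3700 …(+2); best=920 via (C,hash)
  {ABC}: card=22500; try (A,hash)→3140, (C,hash)→4640, (B,hash)→4640, (A,merge)→11540, (A,nl_idx)→29640, (C,merge)→40340 …(+6); best=3140 via (A,hash)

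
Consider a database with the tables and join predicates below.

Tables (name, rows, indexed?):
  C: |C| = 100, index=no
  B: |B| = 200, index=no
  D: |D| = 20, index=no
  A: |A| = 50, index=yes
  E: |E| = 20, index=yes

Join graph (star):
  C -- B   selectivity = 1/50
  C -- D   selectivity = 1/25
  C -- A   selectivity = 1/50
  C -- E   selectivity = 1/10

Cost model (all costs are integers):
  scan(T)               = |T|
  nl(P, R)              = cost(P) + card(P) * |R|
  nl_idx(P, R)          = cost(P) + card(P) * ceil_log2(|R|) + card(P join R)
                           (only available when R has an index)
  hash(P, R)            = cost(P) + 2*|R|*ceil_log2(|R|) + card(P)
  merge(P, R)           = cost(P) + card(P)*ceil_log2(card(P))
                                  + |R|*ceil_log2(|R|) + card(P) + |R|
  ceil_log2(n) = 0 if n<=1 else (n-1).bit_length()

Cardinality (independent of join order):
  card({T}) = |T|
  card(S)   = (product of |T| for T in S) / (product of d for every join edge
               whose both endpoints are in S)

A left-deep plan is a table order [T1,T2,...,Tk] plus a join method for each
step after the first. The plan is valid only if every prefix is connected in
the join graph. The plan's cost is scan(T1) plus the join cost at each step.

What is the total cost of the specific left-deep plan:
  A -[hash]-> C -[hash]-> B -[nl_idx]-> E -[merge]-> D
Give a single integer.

16520

step 1: scan A: cost=50, card=50
step 2: join C via hash
    card(P join C) = 50*100/(50) = 100
    cost = 50 + 2*100*7 + 50 = 1500
step 3: join B via hash
    card(P join B) = 100*200/(50) = 400
    cost = 1500 + 2*200*8 + 100 = 4800
step 4: join E via nl_idx
    card(P join E) = 400*20/(10) = 800
    cost = 4800 + 400*5 + 800 = 7600
step 5: join D via merge
    card(P join D) = 800*20/(25) = 640
    cost = 7600 + 800*10 + 20*5 + 800 + 20 = 16520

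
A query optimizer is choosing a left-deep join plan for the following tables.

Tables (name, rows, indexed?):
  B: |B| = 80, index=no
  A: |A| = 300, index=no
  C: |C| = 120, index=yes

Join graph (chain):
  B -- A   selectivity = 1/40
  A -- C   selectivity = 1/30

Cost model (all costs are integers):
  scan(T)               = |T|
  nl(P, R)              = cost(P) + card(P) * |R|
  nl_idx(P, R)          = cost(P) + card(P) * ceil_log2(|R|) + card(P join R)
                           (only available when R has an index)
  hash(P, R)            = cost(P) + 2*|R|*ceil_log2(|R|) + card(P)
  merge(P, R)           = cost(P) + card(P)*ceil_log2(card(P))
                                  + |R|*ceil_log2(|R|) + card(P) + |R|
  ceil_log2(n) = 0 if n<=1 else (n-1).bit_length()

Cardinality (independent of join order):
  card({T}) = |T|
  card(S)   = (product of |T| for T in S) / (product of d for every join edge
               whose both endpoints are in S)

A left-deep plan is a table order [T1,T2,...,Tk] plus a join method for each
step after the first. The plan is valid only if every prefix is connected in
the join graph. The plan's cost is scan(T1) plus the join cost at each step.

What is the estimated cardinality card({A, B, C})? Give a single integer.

2400

Tables in S: A(300), B(80), C(120)
Edges inside S: B-A(d=40), A-C(d=30)
numerator = 300 * 80 * 120 = 2880000
denominator = 40 * 30 = 1200
card(S) = 2880000 / 1200 = 2400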